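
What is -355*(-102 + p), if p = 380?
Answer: -98690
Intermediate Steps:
-355*(-102 + p) = -355*(-102 + 380) = -355*278 = -98690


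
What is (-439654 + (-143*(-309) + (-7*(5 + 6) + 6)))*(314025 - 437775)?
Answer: 48947827500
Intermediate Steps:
(-439654 + (-143*(-309) + (-7*(5 + 6) + 6)))*(314025 - 437775) = (-439654 + (44187 + (-7*11 + 6)))*(-123750) = (-439654 + (44187 + (-77 + 6)))*(-123750) = (-439654 + (44187 - 71))*(-123750) = (-439654 + 44116)*(-123750) = -395538*(-123750) = 48947827500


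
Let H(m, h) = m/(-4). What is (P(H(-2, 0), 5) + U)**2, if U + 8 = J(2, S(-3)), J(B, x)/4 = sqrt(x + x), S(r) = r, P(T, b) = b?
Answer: (-3 + 4*I*sqrt(6))**2 ≈ -87.0 - 58.788*I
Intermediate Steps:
H(m, h) = -m/4 (H(m, h) = m*(-1/4) = -m/4)
J(B, x) = 4*sqrt(2)*sqrt(x) (J(B, x) = 4*sqrt(x + x) = 4*sqrt(2*x) = 4*(sqrt(2)*sqrt(x)) = 4*sqrt(2)*sqrt(x))
U = -8 + 4*I*sqrt(6) (U = -8 + 4*sqrt(2)*sqrt(-3) = -8 + 4*sqrt(2)*(I*sqrt(3)) = -8 + 4*I*sqrt(6) ≈ -8.0 + 9.798*I)
(P(H(-2, 0), 5) + U)**2 = (5 + (-8 + 4*I*sqrt(6)))**2 = (-3 + 4*I*sqrt(6))**2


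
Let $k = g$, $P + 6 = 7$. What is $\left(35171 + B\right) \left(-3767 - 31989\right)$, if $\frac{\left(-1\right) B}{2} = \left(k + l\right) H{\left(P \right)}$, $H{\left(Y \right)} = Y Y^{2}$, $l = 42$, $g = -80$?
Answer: $-1260291732$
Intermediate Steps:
$P = 1$ ($P = -6 + 7 = 1$)
$k = -80$
$H{\left(Y \right)} = Y^{3}$
$B = 76$ ($B = - 2 \left(-80 + 42\right) 1^{3} = - 2 \left(\left(-38\right) 1\right) = \left(-2\right) \left(-38\right) = 76$)
$\left(35171 + B\right) \left(-3767 - 31989\right) = \left(35171 + 76\right) \left(-3767 - 31989\right) = 35247 \left(-35756\right) = -1260291732$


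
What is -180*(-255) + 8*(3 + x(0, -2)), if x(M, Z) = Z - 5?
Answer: 45868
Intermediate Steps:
x(M, Z) = -5 + Z
-180*(-255) + 8*(3 + x(0, -2)) = -180*(-255) + 8*(3 + (-5 - 2)) = 45900 + 8*(3 - 7) = 45900 + 8*(-4) = 45900 - 32 = 45868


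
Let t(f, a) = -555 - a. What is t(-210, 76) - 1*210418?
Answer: -211049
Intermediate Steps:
t(-210, 76) - 1*210418 = (-555 - 1*76) - 1*210418 = (-555 - 76) - 210418 = -631 - 210418 = -211049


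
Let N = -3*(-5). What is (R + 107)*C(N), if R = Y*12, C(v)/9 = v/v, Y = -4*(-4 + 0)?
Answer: 2691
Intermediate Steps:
Y = 16 (Y = -4*(-4) = 16)
N = 15
C(v) = 9 (C(v) = 9*(v/v) = 9*1 = 9)
R = 192 (R = 16*12 = 192)
(R + 107)*C(N) = (192 + 107)*9 = 299*9 = 2691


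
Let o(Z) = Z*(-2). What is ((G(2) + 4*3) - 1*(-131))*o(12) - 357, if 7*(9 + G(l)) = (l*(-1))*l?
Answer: -24915/7 ≈ -3559.3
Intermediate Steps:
G(l) = -9 - l**2/7 (G(l) = -9 + ((l*(-1))*l)/7 = -9 + ((-l)*l)/7 = -9 + (-l**2)/7 = -9 - l**2/7)
o(Z) = -2*Z
((G(2) + 4*3) - 1*(-131))*o(12) - 357 = (((-9 - 1/7*2**2) + 4*3) - 1*(-131))*(-2*12) - 357 = (((-9 - 1/7*4) + 12) + 131)*(-24) - 357 = (((-9 - 4/7) + 12) + 131)*(-24) - 357 = ((-67/7 + 12) + 131)*(-24) - 357 = (17/7 + 131)*(-24) - 357 = (934/7)*(-24) - 357 = -22416/7 - 357 = -24915/7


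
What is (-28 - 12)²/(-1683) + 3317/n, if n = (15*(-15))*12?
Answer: -1100279/504900 ≈ -2.1792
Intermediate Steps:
n = -2700 (n = -225*12 = -2700)
(-28 - 12)²/(-1683) + 3317/n = (-28 - 12)²/(-1683) + 3317/(-2700) = (-40)²*(-1/1683) + 3317*(-1/2700) = 1600*(-1/1683) - 3317/2700 = -1600/1683 - 3317/2700 = -1100279/504900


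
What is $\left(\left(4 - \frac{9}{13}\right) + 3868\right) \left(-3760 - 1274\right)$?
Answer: $- \frac{253346118}{13} \approx -1.9488 \cdot 10^{7}$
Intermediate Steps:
$\left(\left(4 - \frac{9}{13}\right) + 3868\right) \left(-3760 - 1274\right) = \left(\left(4 - \frac{9}{13}\right) + 3868\right) \left(-5034\right) = \left(\frac{43}{13} + 3868\right) \left(-5034\right) = \frac{50327}{13} \left(-5034\right) = - \frac{253346118}{13}$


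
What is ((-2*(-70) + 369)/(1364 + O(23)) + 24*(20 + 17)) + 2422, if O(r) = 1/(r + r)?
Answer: 207709364/62745 ≈ 3310.4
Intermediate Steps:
O(r) = 1/(2*r)
((-2*(-70) + 369)/(1364 + O(23)) + 24*(20 + 17)) + 2422 = ((-2*(-70) + 369)/(1364 + (1/2)/23) + 24*(20 + 17)) + 2422 = ((140 + 369)/(1364 + (1/2)*(1/23)) + 24*37) + 2422 = (509/(1364 + 1/46) + 888) + 2422 = (509/(62745/46) + 888) + 2422 = (509*(46/62745) + 888) + 2422 = (23414/62745 + 888) + 2422 = 55740974/62745 + 2422 = 207709364/62745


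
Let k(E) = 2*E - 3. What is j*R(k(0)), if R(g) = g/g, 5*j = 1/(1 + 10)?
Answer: 1/55 ≈ 0.018182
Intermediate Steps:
k(E) = -3 + 2*E
j = 1/55 (j = 1/(5*(1 + 10)) = (⅕)/11 = (⅕)*(1/11) = 1/55 ≈ 0.018182)
R(g) = 1
j*R(k(0)) = (1/55)*1 = 1/55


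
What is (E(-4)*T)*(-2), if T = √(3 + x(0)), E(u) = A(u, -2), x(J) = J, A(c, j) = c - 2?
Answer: 12*√3 ≈ 20.785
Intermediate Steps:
A(c, j) = -2 + c
E(u) = -2 + u
T = √3 (T = √(3 + 0) = √3 ≈ 1.7320)
(E(-4)*T)*(-2) = ((-2 - 4)*√3)*(-2) = -6*√3*(-2) = 12*√3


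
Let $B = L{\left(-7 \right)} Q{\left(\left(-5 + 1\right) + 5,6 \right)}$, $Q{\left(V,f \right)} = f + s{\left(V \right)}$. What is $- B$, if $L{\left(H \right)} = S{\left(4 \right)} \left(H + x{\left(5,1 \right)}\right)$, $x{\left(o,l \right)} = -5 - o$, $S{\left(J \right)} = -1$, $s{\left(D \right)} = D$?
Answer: $-119$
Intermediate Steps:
$L{\left(H \right)} = 10 - H$ ($L{\left(H \right)} = - (H - 10) = - (-10 + H) = 10 - H$)
$Q{\left(V,f \right)} = V + f$ ($Q{\left(V,f \right)} = f + V = V + f$)
$B = 119$ ($B = \left(10 - -7\right) \left(\left(\left(-5 + 1\right) + 5\right) + 6\right) = \left(10 + 7\right) \left(\left(-4 + 5\right) + 6\right) = 17 \left(1 + 6\right) = 17 \cdot 7 = 119$)
$- B = \left(-1\right) 119 = -119$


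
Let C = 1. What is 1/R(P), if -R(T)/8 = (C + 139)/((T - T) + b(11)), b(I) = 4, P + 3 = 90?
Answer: -1/280 ≈ -0.0035714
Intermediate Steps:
P = 87 (P = -3 + 90 = 87)
R(T) = -280 (R(T) = -8*(1 + 139)/((T - T) + 4) = -1120/(0 + 4) = -1120/4 = -8*35 = -280)
1/R(P) = 1/(-280) = -1/280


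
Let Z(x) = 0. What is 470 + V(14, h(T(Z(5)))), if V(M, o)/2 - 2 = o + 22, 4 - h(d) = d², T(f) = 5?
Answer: 476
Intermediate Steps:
h(d) = 4 - d²
V(M, o) = 48 + 2*o (V(M, o) = 4 + 2*(o + 22) = 4 + 2*(22 + o) = 4 + (44 + 2*o) = 48 + 2*o)
470 + V(14, h(T(Z(5)))) = 470 + (48 + 2*(4 - 1*5²)) = 470 + (48 + 2*(4 - 1*25)) = 470 + (48 + 2*(4 - 25)) = 470 + (48 + 2*(-21)) = 470 + (48 - 42) = 470 + 6 = 476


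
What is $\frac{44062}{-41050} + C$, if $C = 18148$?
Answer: $\frac{372465669}{20525} \approx 18147.0$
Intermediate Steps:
$\frac{44062}{-41050} + C = \frac{44062}{-41050} + 18148 = 44062 \left(- \frac{1}{41050}\right) + 18148 = - \frac{22031}{20525} + 18148 = \frac{372465669}{20525}$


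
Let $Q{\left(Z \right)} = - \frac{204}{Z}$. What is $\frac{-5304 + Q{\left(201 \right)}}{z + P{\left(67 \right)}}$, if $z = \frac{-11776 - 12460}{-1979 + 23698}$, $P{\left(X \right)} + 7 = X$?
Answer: $- \frac{1929928621}{21421642} \approx -90.093$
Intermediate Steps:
$P{\left(X \right)} = -7 + X$
$z = - \frac{24236}{21719} \approx -1.1159$
$\frac{-5304 + Q{\left(201 \right)}}{z + P{\left(67 \right)}} = \frac{-5304 - \frac{204}{201}}{- \frac{24236}{21719} + \left(-7 + 67\right)} = \frac{-5304 - \frac{68}{67}}{- \frac{24236}{21719} + 60} = \frac{-5304 - \frac{68}{67}}{\frac{1278904}{21719}} = \left(- \frac{355436}{67}\right) \frac{21719}{1278904} = - \frac{1929928621}{21421642}$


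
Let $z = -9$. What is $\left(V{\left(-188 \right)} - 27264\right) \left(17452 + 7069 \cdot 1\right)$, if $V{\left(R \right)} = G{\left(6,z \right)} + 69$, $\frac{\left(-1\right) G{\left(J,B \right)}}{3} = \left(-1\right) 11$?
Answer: $-666039402$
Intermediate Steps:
$G{\left(J,B \right)} = 33$ ($G{\left(J,B \right)} = - 3 \left(\left(-1\right) 11\right) = \left(-3\right) \left(-11\right) = 33$)
$V{\left(R \right)} = 102$ ($V{\left(R \right)} = 33 + 69 = 102$)
$\left(V{\left(-188 \right)} - 27264\right) \left(17452 + 7069 \cdot 1\right) = \left(102 - 27264\right) \left(17452 + 7069 \cdot 1\right) = - 27162 \left(17452 + 7069\right) = \left(-27162\right) 24521 = -666039402$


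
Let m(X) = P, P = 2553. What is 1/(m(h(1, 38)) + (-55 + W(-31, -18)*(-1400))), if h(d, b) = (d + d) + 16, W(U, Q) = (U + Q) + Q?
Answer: 1/96298 ≈ 1.0384e-5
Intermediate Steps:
W(U, Q) = U + 2*Q (W(U, Q) = (Q + U) + Q = U + 2*Q)
h(d, b) = 16 + 2*d (h(d, b) = 2*d + 16 = 16 + 2*d)
m(X) = 2553
1/(m(h(1, 38)) + (-55 + W(-31, -18)*(-1400))) = 1/(2553 + (-55 + (-31 + 2*(-18))*(-1400))) = 1/(2553 + (-55 + (-31 - 36)*(-1400))) = 1/(2553 + (-55 - 67*(-1400))) = 1/(2553 + (-55 + 93800)) = 1/(2553 + 93745) = 1/96298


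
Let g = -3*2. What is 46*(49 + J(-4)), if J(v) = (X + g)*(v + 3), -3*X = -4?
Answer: 7406/3 ≈ 2468.7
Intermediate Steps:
g = -6
X = 4/3 (X = -⅓*(-4) = 4/3 ≈ 1.3333)
J(v) = -14 - 14*v/3 (J(v) = (4/3 - 6)*(v + 3) = -14*(3 + v)/3 = -14 - 14*v/3)
46*(49 + J(-4)) = 46*(49 + (-14 - 14/3*(-4))) = 46*(49 + (-14 + 56/3)) = 46*(49 + 14/3) = 46*(161/3) = 7406/3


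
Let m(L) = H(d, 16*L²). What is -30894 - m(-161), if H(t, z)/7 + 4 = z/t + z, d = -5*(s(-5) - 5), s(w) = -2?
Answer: -15084826/5 ≈ -3.0170e+6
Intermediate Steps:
d = 35 (d = -5*(-2 - 5) = -5*(-7) = 35)
H(t, z) = -28 + 7*z + 7*z/t (H(t, z) = -28 + 7*(z/t + z) = -28 + 7*(z + z/t) = -28 + (7*z + 7*z/t) = -28 + 7*z + 7*z/t)
m(L) = -28 + 576*L²/5 (m(L) = -28 + 7*(16*L²) + 7*(16*L²)/35 = -28 + 112*L² + 7*(16*L²)*(1/35) = -28 + 112*L² + 16*L²/5 = -28 + 576*L²/5)
-30894 - m(-161) = -30894 - (-28 + (576/5)*(-161)²) = -30894 - (-28 + (576/5)*25921) = -30894 - (-28 + 14930496/5) = -30894 - 1*14930356/5 = -30894 - 14930356/5 = -15084826/5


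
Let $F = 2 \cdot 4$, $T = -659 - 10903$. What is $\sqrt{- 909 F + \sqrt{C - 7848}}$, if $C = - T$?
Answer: $\sqrt{-7272 + \sqrt{3714}} \approx 84.918 i$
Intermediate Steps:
$T = -11562$
$F = 8$
$C = 11562$ ($C = \left(-1\right) \left(-11562\right) = 11562$)
$\sqrt{- 909 F + \sqrt{C - 7848}} = \sqrt{\left(-909\right) 8 + \sqrt{11562 - 7848}} = \sqrt{-7272 + \sqrt{3714}}$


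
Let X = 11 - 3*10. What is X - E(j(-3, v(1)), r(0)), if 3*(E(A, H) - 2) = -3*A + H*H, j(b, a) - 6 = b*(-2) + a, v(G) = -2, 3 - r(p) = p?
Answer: -14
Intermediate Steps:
r(p) = 3 - p
j(b, a) = 6 + a - 2*b (j(b, a) = 6 + (b*(-2) + a) = 6 + (-2*b + a) = 6 + (a - 2*b) = 6 + a - 2*b)
E(A, H) = 2 - A + H**2/3 (E(A, H) = 2 + (-3*A + H*H)/3 = 2 + (-3*A + H**2)/3 = 2 + (H**2 - 3*A)/3 = 2 + (-A + H**2/3) = 2 - A + H**2/3)
X = -19 (X = 11 - 30 = -19)
X - E(j(-3, v(1)), r(0)) = -19 - (2 - (6 - 2 - 2*(-3)) + (3 - 1*0)**2/3) = -19 - (2 - (6 - 2 + 6) + (3 + 0)**2/3) = -19 - (2 - 1*10 + (1/3)*3**2) = -19 - (2 - 10 + (1/3)*9) = -19 - (2 - 10 + 3) = -19 - 1*(-5) = -19 + 5 = -14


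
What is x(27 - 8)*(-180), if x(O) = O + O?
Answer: -6840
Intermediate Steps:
x(O) = 2*O
x(27 - 8)*(-180) = (2*(27 - 8))*(-180) = (2*19)*(-180) = 38*(-180) = -6840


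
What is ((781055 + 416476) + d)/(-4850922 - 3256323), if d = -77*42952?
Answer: 2109773/8107245 ≈ 0.26023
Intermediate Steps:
d = -3307304
((781055 + 416476) + d)/(-4850922 - 3256323) = ((781055 + 416476) - 3307304)/(-4850922 - 3256323) = (1197531 - 3307304)/(-8107245) = -2109773*(-1/8107245) = 2109773/8107245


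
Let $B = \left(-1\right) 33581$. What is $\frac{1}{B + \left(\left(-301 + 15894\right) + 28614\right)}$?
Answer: $\frac{1}{10626} \approx 9.4109 \cdot 10^{-5}$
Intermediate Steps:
$B = -33581$
$\frac{1}{B + \left(\left(-301 + 15894\right) + 28614\right)} = \frac{1}{-33581 + \left(\left(-301 + 15894\right) + 28614\right)} = \frac{1}{-33581 + \left(15593 + 28614\right)} = \frac{1}{-33581 + 44207} = \frac{1}{10626}$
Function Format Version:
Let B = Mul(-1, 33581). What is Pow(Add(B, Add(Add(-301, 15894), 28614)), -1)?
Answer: Rational(1, 10626) ≈ 9.4109e-5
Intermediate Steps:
B = -33581
Pow(Add(B, Add(Add(-301, 15894), 28614)), -1) = Pow(Add(-33581, Add(Add(-301, 15894), 28614)), -1) = Pow(Add(-33581, Add(15593, 28614)), -1) = Pow(Add(-33581, 44207), -1) = Pow(10626, -1) = Rational(1, 10626)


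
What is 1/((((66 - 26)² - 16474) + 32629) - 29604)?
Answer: -1/11849 ≈ -8.4395e-5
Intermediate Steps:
1/((((66 - 26)² - 16474) + 32629) - 29604) = 1/(((40² - 16474) + 32629) - 29604) = 1/(((1600 - 16474) + 32629) - 29604) = 1/((-14874 + 32629) - 29604) = 1/(17755 - 29604) = 1/(-11849) = -1/11849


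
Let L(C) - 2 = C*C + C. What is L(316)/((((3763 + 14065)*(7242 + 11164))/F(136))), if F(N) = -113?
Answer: -5659831/164071084 ≈ -0.034496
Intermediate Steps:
L(C) = 2 + C + C² (L(C) = 2 + (C*C + C) = 2 + (C² + C) = 2 + (C + C²) = 2 + C + C²)
L(316)/((((3763 + 14065)*(7242 + 11164))/F(136))) = (2 + 316 + 316²)/((((3763 + 14065)*(7242 + 11164))/(-113))) = (2 + 316 + 99856)/(((17828*18406)*(-1/113))) = 100174/((328142168*(-1/113))) = 100174/(-328142168/113) = 100174*(-113/328142168) = -5659831/164071084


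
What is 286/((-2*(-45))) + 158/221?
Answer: 38713/9945 ≈ 3.8927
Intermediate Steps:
286/((-2*(-45))) + 158/221 = 286/90 + 158*(1/221) = 286*(1/90) + 158/221 = 143/45 + 158/221 = 38713/9945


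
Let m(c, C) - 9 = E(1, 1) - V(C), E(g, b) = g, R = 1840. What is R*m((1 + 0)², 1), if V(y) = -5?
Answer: 27600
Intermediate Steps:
m(c, C) = 15 (m(c, C) = 9 + (1 - 1*(-5)) = 9 + (1 + 5) = 9 + 6 = 15)
R*m((1 + 0)², 1) = 1840*15 = 27600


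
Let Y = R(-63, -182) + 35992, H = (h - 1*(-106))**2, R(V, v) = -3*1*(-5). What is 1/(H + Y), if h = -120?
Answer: 1/36203 ≈ 2.7622e-5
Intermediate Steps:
R(V, v) = 15 (R(V, v) = -3*(-5) = 15)
H = 196 (H = (-120 - 1*(-106))**2 = (-120 + 106)**2 = (-14)**2 = 196)
Y = 36007 (Y = 15 + 35992 = 36007)
1/(H + Y) = 1/(196 + 36007) = 1/36203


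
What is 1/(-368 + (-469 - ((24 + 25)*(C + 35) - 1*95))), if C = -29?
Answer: -1/1036 ≈ -0.00096525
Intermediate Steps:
1/(-368 + (-469 - ((24 + 25)*(C + 35) - 1*95))) = 1/(-368 + (-469 - ((24 + 25)*(-29 + 35) - 1*95))) = 1/(-368 + (-469 - (49*6 - 95))) = 1/(-368 + (-469 - (294 - 95))) = 1/(-368 + (-469 - 1*199)) = 1/(-368 + (-469 - 199)) = 1/(-368 - 668) = 1/(-1036) = -1/1036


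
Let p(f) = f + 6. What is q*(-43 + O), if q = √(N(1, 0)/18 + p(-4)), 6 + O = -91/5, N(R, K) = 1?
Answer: -56*√74/5 ≈ -96.346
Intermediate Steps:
O = -121/5 (O = -6 - 91/5 = -121/5 ≈ -24.200)
p(f) = 6 + f
q = √74/6 (q = √(1/18 + (6 - 4)) = √(1*(1/18) + 2) = √(1/18 + 2) = √(37/18) = √74/6 ≈ 1.4337)
q*(-43 + O) = (√74/6)*(-43 - 121/5) = (√74/6)*(-336/5) = -56*√74/5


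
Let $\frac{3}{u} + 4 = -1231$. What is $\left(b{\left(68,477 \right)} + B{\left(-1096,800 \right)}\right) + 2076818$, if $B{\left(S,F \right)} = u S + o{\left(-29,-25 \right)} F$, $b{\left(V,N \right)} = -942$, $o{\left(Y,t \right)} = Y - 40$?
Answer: $\frac{2495538148}{1235} \approx 2.0207 \cdot 10^{6}$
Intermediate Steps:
$o{\left(Y,t \right)} = -40 + Y$
$u = - \frac{3}{1235}$ ($u = \frac{3}{-4 - 1231} = \frac{3}{-1235} = 3 \left(- \frac{1}{1235}\right) = - \frac{3}{1235} \approx -0.0024292$)
$B{\left(S,F \right)} = - 69 F - \frac{3 S}{1235}$ ($B{\left(S,F \right)} = - \frac{3 S}{1235} + \left(-40 - 29\right) F = - \frac{3 S}{1235} - 69 F = - 69 F - \frac{3 S}{1235}$)
$\left(b{\left(68,477 \right)} + B{\left(-1096,800 \right)}\right) + 2076818 = \left(-942 - \frac{68168712}{1235}\right) + 2076818 = - \frac{69332082}{1235} + 2076818 = \frac{2495538148}{1235}$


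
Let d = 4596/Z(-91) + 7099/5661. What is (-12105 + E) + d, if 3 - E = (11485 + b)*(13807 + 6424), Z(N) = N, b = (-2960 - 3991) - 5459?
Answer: 9634108660576/515151 ≈ 1.8702e+7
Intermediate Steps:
b = -12410 (b = -6951 - 5459 = -12410)
d = -25371947/515151 (d = 4596/(-91) + 7099/5661 = 4596*(-1/91) + 7099*(1/5661) = -4596/91 + 7099/5661 = -25371947/515151 ≈ -49.251)
E = 18713678 (E = 3 - (11485 - 12410)*(13807 + 6424) = 3 - (-925)*20231 = 3 - 1*(-18713675) = 3 + 18713675 = 18713678)
(-12105 + E) + d = (-12105 + 18713678) - 25371947/515151 = 18701573 - 25371947/515151 = 9634108660576/515151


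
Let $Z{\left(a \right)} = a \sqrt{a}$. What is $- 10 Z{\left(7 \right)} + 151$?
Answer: $151 - 70 \sqrt{7} \approx -34.203$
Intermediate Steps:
$Z{\left(a \right)} = a^{\frac{3}{2}}$
$- 10 Z{\left(7 \right)} + 151 = - 10 \cdot 7^{\frac{3}{2}} + 151 = - 10 \cdot 7 \sqrt{7} + 151 = - 70 \sqrt{7} + 151 = 151 - 70 \sqrt{7}$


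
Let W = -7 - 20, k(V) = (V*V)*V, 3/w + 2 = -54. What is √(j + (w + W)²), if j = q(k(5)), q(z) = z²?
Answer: 5*√2051809/56 ≈ 127.89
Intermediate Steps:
w = -3/56 (w = 3/(-2 - 54) = 3/(-56) = 3*(-1/56) = -3/56 ≈ -0.053571)
k(V) = V³ (k(V) = V²*V = V³)
W = -27
j = 15625 (j = (5³)² = 125² = 15625)
√(j + (w + W)²) = √(15625 + (-3/56 - 27)²) = √(15625 + (-1515/56)²) = √(15625 + 2295225/3136) = √(51295225/3136) = 5*√2051809/56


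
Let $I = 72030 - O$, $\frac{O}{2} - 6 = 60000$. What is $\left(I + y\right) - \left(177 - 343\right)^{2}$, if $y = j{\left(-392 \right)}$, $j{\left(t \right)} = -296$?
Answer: $-75834$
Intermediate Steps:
$O = 120012$ ($O = 12 + 2 \cdot 60000 = 12 + 120000 = 120012$)
$I = -47982$ ($I = 72030 - 120012 = -47982$)
$y = -296$
$\left(I + y\right) - \left(177 - 343\right)^{2} = \left(-47982 - 296\right) - \left(177 - 343\right)^{2} = -48278 - \left(-166\right)^{2} = -48278 - 27556 = -75834$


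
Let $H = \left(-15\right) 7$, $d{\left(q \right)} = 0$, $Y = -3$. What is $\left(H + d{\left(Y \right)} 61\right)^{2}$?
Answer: $11025$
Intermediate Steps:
$H = -105$
$\left(H + d{\left(Y \right)} 61\right)^{2} = \left(-105 + 0 \cdot 61\right)^{2} = \left(-105 + 0\right)^{2} = \left(-105\right)^{2} = 11025$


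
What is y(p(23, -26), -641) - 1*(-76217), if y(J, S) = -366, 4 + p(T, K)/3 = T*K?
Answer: 75851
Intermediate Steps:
p(T, K) = -12 + 3*K*T (p(T, K) = -12 + 3*(T*K) = -12 + 3*(K*T) = -12 + 3*K*T)
y(p(23, -26), -641) - 1*(-76217) = -366 - 1*(-76217) = -366 + 76217 = 75851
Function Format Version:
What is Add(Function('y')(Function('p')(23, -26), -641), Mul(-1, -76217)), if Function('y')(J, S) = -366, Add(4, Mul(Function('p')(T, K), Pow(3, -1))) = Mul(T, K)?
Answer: 75851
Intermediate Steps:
Function('p')(T, K) = Add(-12, Mul(3, K, T)) (Function('p')(T, K) = Add(-12, Mul(3, Mul(T, K))) = Add(-12, Mul(3, Mul(K, T))) = Add(-12, Mul(3, K, T)))
Add(Function('y')(Function('p')(23, -26), -641), Mul(-1, -76217)) = Add(-366, Mul(-1, -76217)) = Add(-366, 76217) = 75851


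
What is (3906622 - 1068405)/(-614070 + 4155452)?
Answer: 2838217/3541382 ≈ 0.80144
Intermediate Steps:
(3906622 - 1068405)/(-614070 + 4155452) = 2838217/3541382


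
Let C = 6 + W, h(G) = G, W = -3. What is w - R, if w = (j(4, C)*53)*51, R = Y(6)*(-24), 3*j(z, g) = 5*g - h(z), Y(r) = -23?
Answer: 9359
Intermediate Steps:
C = 3 (C = 6 - 3 = 3)
j(z, g) = -z/3 + 5*g/3 (j(z, g) = (5*g - z)/3 = (-z + 5*g)/3 = -z/3 + 5*g/3)
R = 552 (R = -23*(-24) = 552)
w = 9911 (w = ((-⅓*4 + (5/3)*3)*53)*51 = ((-4/3 + 5)*53)*51 = ((11/3)*53)*51 = (583/3)*51 = 9911)
w - R = 9911 - 1*552 = 9911 - 552 = 9359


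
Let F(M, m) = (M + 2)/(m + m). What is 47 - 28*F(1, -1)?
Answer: 89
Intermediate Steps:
F(M, m) = (2 + M)/(2*m) (F(M, m) = (2 + M)/((2*m)) = (2 + M)*(1/(2*m)) = (2 + M)/(2*m))
47 - 28*F(1, -1) = 47 - 14*(2 + 1)/(-1) = 47 - 14*(-1)*3 = 47 - 28*(-3/2) = 47 + 42 = 89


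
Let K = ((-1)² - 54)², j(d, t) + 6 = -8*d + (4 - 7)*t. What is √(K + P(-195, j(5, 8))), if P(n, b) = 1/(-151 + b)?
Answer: 2*√34298537/221 ≈ 53.000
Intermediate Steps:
j(d, t) = -6 - 8*d - 3*t (j(d, t) = -6 + (-8*d + (4 - 7)*t) = -6 + (-8*d - 3*t) = -6 - 8*d - 3*t)
K = 2809 (K = (1 - 54)² = (-53)² = 2809)
√(K + P(-195, j(5, 8))) = √(2809 + 1/(-151 + (-6 - 8*5 - 3*8))) = √(2809 + 1/(-151 + (-6 - 40 - 24))) = √(2809 + 1/(-151 - 70)) = √(2809 + 1/(-221)) = √(2809 - 1/221) = √(620788/221) = 2*√34298537/221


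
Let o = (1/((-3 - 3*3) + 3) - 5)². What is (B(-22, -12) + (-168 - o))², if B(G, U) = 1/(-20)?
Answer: 98948622721/2624400 ≈ 37703.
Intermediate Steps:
B(G, U) = -1/20
o = 2116/81 (o = (1/((-3 - 9) + 3) - 5)² = (1/(-12 + 3) - 5)² = (1/(-9) - 5)² = (-⅑ - 5)² = (-46/9)² = 2116/81 ≈ 26.123)
(B(-22, -12) + (-168 - o))² = (-1/20 + (-168 - 1*2116/81))² = (-1/20 + (-168 - 2116/81))² = (-1/20 - 15724/81)² = (-314561/1620)² = 98948622721/2624400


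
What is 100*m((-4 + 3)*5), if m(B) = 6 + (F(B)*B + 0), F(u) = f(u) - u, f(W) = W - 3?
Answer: 2100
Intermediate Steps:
f(W) = -3 + W
F(u) = -3 (F(u) = (-3 + u) - u = -3)
m(B) = 6 - 3*B (m(B) = 6 + (-3*B + 0) = 6 - 3*B)
100*m((-4 + 3)*5) = 100*(6 - 3*(-4 + 3)*5) = 100*(6 - (-3)*5) = 100*(6 - 3*(-5)) = 100*(6 + 15) = 100*21 = 2100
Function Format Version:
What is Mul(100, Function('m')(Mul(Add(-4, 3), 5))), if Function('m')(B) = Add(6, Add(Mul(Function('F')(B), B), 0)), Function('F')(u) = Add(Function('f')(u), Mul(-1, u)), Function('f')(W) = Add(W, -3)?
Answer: 2100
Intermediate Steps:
Function('f')(W) = Add(-3, W)
Function('F')(u) = -3 (Function('F')(u) = Add(Add(-3, u), Mul(-1, u)) = -3)
Function('m')(B) = Add(6, Mul(-3, B)) (Function('m')(B) = Add(6, Add(Mul(-3, B), 0)) = Add(6, Mul(-3, B)))
Mul(100, Function('m')(Mul(Add(-4, 3), 5))) = Mul(100, Add(6, Mul(-3, Mul(Add(-4, 3), 5)))) = Mul(100, Add(6, Mul(-3, Mul(-1, 5)))) = Mul(100, Add(6, Mul(-3, -5))) = Mul(100, Add(6, 15)) = Mul(100, 21) = 2100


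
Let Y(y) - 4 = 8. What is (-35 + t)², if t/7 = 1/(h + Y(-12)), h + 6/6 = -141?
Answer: 20766249/16900 ≈ 1228.8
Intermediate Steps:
h = -142 (h = -1 - 141 = -142)
Y(y) = 12 (Y(y) = 4 + 8 = 12)
t = -7/130 (t = 7/(-142 + 12) = 7/(-130) = 7*(-1/130) = -7/130 ≈ -0.053846)
(-35 + t)² = (-35 - 7/130)² = (-4557/130)² = 20766249/16900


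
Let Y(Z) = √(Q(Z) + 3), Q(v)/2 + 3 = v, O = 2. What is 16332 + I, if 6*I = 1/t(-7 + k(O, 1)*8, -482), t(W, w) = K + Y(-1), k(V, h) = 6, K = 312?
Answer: 1589903920/97349 - I*√5/584094 ≈ 16332.0 - 3.8283e-6*I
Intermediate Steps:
Q(v) = -6 + 2*v
Y(Z) = √(-3 + 2*Z) (Y(Z) = √((-6 + 2*Z) + 3) = √(-3 + 2*Z))
t(W, w) = 312 + I*√5 (t(W, w) = 312 + √(-3 + 2*(-1)) = 312 + √(-3 - 2) = 312 + √(-5) = 312 + I*√5)
I = 1/(6*(312 + I*√5)) ≈ 0.00053416 - 3.8283e-6*I
16332 + I = 16332 + (52/97349 - I*√5/584094) = 1589903920/97349 - I*√5/584094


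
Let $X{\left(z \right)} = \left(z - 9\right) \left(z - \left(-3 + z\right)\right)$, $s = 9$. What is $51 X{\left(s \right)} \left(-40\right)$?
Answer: $0$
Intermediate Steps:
$X{\left(z \right)} = -27 + 3 z$ ($X{\left(z \right)} = \left(-9 + z\right) 3 = -27 + 3 z$)
$51 X{\left(s \right)} \left(-40\right) = 51 \left(-27 + 3 \cdot 9\right) \left(-40\right) = 51 \left(-27 + 27\right) \left(-40\right) = 51 \cdot 0 \left(-40\right) = 0 \left(-40\right) = 0$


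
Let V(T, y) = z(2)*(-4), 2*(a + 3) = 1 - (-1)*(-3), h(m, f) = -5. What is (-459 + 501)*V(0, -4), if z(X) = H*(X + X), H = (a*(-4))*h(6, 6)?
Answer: 53760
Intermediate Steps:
a = -4 (a = -3 + (1 - (-1)*(-3))/2 = -3 + (1 - 1*3)/2 = -3 + (1 - 3)/2 = -3 + (1/2)*(-2) = -3 - 1 = -4)
H = -80 (H = -4*(-4)*(-5) = 16*(-5) = -80)
z(X) = -160*X (z(X) = -80*(X + X) = -160*X)
V(T, y) = 1280 (V(T, y) = -160*2*(-4) = -320*(-4) = 1280)
(-459 + 501)*V(0, -4) = (-459 + 501)*1280 = 42*1280 = 53760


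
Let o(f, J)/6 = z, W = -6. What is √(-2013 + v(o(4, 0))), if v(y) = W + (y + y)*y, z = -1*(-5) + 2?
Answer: √1509 ≈ 38.846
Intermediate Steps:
z = 7 (z = 5 + 2 = 7)
o(f, J) = 42 (o(f, J) = 6*7 = 42)
v(y) = -6 + 2*y² (v(y) = -6 + (y + y)*y = -6 + (2*y)*y = -6 + 2*y²)
√(-2013 + v(o(4, 0))) = √(-2013 + (-6 + 2*42²)) = √(-2013 + (-6 + 2*1764)) = √(-2013 + (-6 + 3528)) = √(-2013 + 3522) = √1509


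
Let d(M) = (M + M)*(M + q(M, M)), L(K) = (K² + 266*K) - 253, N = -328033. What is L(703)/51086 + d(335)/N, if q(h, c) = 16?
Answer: 105680744431/8378946919 ≈ 12.613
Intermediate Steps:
L(K) = -253 + K² + 266*K
d(M) = 2*M*(16 + M) (d(M) = (M + M)*(M + 16) = (2*M)*(16 + M) = 2*M*(16 + M))
L(703)/51086 + d(335)/N = (-253 + 703² + 266*703)/51086 + (2*335*(16 + 335))/(-328033) = (-253 + 494209 + 186998)*(1/51086) + (2*335*351)*(-1/328033) = 680954*(1/51086) + 235170*(-1/328033) = 340477/25543 - 235170/328033 = 105680744431/8378946919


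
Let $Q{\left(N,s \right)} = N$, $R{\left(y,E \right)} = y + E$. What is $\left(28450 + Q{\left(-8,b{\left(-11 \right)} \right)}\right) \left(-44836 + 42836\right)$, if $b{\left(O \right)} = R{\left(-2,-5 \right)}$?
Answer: $-56884000$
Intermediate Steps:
$R{\left(y,E \right)} = E + y$
$b{\left(O \right)} = -7$ ($b{\left(O \right)} = -5 - 2 = -7$)
$\left(28450 + Q{\left(-8,b{\left(-11 \right)} \right)}\right) \left(-44836 + 42836\right) = \left(28450 - 8\right) \left(-44836 + 42836\right) = 28442 \left(-2000\right) = -56884000$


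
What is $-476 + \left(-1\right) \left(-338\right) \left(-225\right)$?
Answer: $-76526$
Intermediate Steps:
$-476 + \left(-1\right) \left(-338\right) \left(-225\right) = -476 + 338 \left(-225\right) = -476 - 76050 = -76526$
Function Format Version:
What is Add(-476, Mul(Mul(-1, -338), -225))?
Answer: -76526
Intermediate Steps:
Add(-476, Mul(Mul(-1, -338), -225)) = Add(-476, Mul(338, -225)) = Add(-476, -76050) = -76526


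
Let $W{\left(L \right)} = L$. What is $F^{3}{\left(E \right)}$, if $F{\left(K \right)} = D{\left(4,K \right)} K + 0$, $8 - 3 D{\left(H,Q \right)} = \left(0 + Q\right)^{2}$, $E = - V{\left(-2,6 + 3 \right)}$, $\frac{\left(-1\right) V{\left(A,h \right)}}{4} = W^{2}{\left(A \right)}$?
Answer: $- \frac{62476255232}{27} \approx -2.3139 \cdot 10^{9}$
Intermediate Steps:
$V{\left(A,h \right)} = - 4 A^{2}$
$E = 16$ ($E = - \left(-4\right) \left(-2\right)^{2} = - \left(-4\right) 4 = \left(-1\right) \left(-16\right) = 16$)
$D{\left(H,Q \right)} = \frac{8}{3} - \frac{Q^{2}}{3}$ ($D{\left(H,Q \right)} = \frac{8}{3} - \frac{\left(0 + Q\right)^{2}}{3} = \frac{8}{3} - \frac{Q^{2}}{3}$)
$F{\left(K \right)} = K \left(\frac{8}{3} - \frac{K^{2}}{3}\right)$ ($F{\left(K \right)} = \left(\frac{8}{3} - \frac{K^{2}}{3}\right) K + 0 = K \left(\frac{8}{3} - \frac{K^{2}}{3}\right) + 0 = K \left(\frac{8}{3} - \frac{K^{2}}{3}\right)$)
$F^{3}{\left(E \right)} = \left(\frac{1}{3} \cdot 16 \left(8 - 16^{2}\right)\right)^{3} = \left(\frac{1}{3} \cdot 16 \left(8 - 256\right)\right)^{3} = \left(\frac{1}{3} \cdot 16 \left(-248\right)\right)^{3} = \left(- \frac{3968}{3}\right)^{3} = - \frac{62476255232}{27}$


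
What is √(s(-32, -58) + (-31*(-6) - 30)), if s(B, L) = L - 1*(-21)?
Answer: √119 ≈ 10.909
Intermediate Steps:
s(B, L) = 21 + L (s(B, L) = L + 21 = 21 + L)
√(s(-32, -58) + (-31*(-6) - 30)) = √((21 - 58) + (-31*(-6) - 30)) = √(-37 + (186 - 30)) = √(-37 + 156) = √119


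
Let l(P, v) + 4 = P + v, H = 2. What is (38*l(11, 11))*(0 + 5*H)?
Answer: 6840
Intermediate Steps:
l(P, v) = -4 + P + v (l(P, v) = -4 + (P + v) = -4 + P + v)
(38*l(11, 11))*(0 + 5*H) = (38*(-4 + 11 + 11))*(0 + 5*2) = (38*18)*(0 + 10) = 684*10 = 6840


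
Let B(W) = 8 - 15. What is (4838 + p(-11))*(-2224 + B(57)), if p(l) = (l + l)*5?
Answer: -10548168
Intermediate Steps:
B(W) = -7
p(l) = 10*l (p(l) = (2*l)*5 = 10*l)
(4838 + p(-11))*(-2224 + B(57)) = (4838 + 10*(-11))*(-2224 - 7) = (4838 - 110)*(-2231) = 4728*(-2231) = -10548168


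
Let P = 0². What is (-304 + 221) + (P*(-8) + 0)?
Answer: -83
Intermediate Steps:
P = 0
(-304 + 221) + (P*(-8) + 0) = (-304 + 221) + (0*(-8) + 0) = -83 + (0 + 0) = -83 + 0 = -83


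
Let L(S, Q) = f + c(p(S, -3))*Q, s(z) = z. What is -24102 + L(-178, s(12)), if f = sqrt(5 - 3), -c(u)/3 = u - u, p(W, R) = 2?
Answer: -24102 + sqrt(2) ≈ -24101.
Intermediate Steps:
c(u) = 0 (c(u) = -3*(u - u) = -3*0 = 0)
f = sqrt(2) ≈ 1.4142
L(S, Q) = sqrt(2) (L(S, Q) = sqrt(2) + 0*Q = sqrt(2) + 0 = sqrt(2))
-24102 + L(-178, s(12)) = -24102 + sqrt(2)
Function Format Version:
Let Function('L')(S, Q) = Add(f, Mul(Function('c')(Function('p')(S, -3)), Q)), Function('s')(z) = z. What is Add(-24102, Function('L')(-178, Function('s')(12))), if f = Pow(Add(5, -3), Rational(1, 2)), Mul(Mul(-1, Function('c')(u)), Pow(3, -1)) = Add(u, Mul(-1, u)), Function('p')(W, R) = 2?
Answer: Add(-24102, Pow(2, Rational(1, 2))) ≈ -24101.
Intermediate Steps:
Function('c')(u) = 0 (Function('c')(u) = Mul(-3, Add(u, Mul(-1, u))) = Mul(-3, 0) = 0)
f = Pow(2, Rational(1, 2)) ≈ 1.4142
Function('L')(S, Q) = Pow(2, Rational(1, 2)) (Function('L')(S, Q) = Add(Pow(2, Rational(1, 2)), Mul(0, Q)) = Add(Pow(2, Rational(1, 2)), 0) = Pow(2, Rational(1, 2)))
Add(-24102, Function('L')(-178, Function('s')(12))) = Add(-24102, Pow(2, Rational(1, 2)))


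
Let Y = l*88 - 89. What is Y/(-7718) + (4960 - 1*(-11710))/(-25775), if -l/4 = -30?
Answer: -79709817/39786290 ≈ -2.0034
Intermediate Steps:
l = 120 (l = -4*(-30) = 120)
Y = 10471 (Y = 120*88 - 89 = 10560 - 89 = 10471)
Y/(-7718) + (4960 - 1*(-11710))/(-25775) = 10471/(-7718) + (4960 - 1*(-11710))/(-25775) = 10471*(-1/7718) + (4960 + 11710)*(-1/25775) = -10471/7718 + 16670*(-1/25775) = -10471/7718 - 3334/5155 = -79709817/39786290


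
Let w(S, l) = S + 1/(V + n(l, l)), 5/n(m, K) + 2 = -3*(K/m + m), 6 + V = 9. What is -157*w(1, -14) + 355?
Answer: 17159/116 ≈ 147.92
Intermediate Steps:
V = 3 (V = -6 + 9 = 3)
n(m, K) = 5/(-2 - 3*m - 3*K/m) (n(m, K) = 5/(-2 - 3*(K/m + m)) = 5/(-2 - 3*(m + K/m)) = 5/(-2 + (-3*m - 3*K/m)) = 5/(-2 - 3*m - 3*K/m))
w(S, l) = S + 1/(3 - 5*l/(3*l² + 5*l)) (w(S, l) = S + 1/(3 - 5*l/(2*l + 3*l + 3*l²)) = S + 1/(3 - 5*l/(3*l² + 5*l)))
-157*w(1, -14) + 355 = -157*(5 + 3*(-14) + 10*1 + 9*1*(-14))/(10 + 9*(-14)) + 355 = -157*(5 - 42 + 10 - 126)/(10 - 126) + 355 = -157*(-153)/(-116) + 355 = -(-157)*(-153)/116 + 355 = -157*153/116 + 355 = -24021/116 + 355 = 17159/116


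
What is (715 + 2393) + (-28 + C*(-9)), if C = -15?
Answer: 3215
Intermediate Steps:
(715 + 2393) + (-28 + C*(-9)) = (715 + 2393) + (-28 - 15*(-9)) = 3108 + (-28 + 135) = 3108 + 107 = 3215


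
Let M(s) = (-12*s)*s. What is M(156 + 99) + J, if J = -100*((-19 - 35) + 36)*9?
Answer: -764100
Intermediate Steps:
M(s) = -12*s**2
J = 16200 (J = -100*(-54 + 36)*9 = -100*(-18)*9 = 1800*9 = 16200)
M(156 + 99) + J = -12*(156 + 99)**2 + 16200 = -12*255**2 + 16200 = -12*65025 + 16200 = -780300 + 16200 = -764100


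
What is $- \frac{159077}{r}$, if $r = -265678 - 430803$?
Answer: $\frac{159077}{696481} \approx 0.2284$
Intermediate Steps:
$r = -696481$
$- \frac{159077}{r} = - \frac{159077}{-696481} = \left(-159077\right) \left(- \frac{1}{696481}\right) = \frac{159077}{696481}$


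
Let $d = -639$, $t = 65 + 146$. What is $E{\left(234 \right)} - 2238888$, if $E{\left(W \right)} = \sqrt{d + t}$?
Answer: $-2238888 + 2 i \sqrt{107} \approx -2.2389 \cdot 10^{6} + 20.688 i$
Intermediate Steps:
$t = 211$
$E{\left(W \right)} = 2 i \sqrt{107}$ ($E{\left(W \right)} = \sqrt{-639 + 211} = \sqrt{-428} = 2 i \sqrt{107}$)
$E{\left(234 \right)} - 2238888 = 2 i \sqrt{107} - 2238888 = -2238888 + 2 i \sqrt{107}$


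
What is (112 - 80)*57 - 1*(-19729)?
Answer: 21553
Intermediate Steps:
(112 - 80)*57 - 1*(-19729) = 32*57 + 19729 = 1824 + 19729 = 21553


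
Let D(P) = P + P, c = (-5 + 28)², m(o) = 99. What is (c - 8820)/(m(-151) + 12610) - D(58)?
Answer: -1482535/12709 ≈ -116.65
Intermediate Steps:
c = 529 (c = 23² = 529)
D(P) = 2*P
(c - 8820)/(m(-151) + 12610) - D(58) = (529 - 8820)/(99 + 12610) - 2*58 = -8291/12709 - 1*116 = -8291*1/12709 - 116 = -8291/12709 - 116 = -1482535/12709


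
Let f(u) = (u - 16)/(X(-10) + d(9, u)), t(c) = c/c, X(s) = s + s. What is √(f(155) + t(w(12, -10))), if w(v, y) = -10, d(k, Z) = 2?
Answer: 11*I*√2/6 ≈ 2.5927*I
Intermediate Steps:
X(s) = 2*s
t(c) = 1
f(u) = 8/9 - u/18 (f(u) = (u - 16)/(2*(-10) + 2) = (-16 + u)/(-20 + 2) = (-16 + u)/(-18) = (-16 + u)*(-1/18) = 8/9 - u/18)
√(f(155) + t(w(12, -10))) = √((8/9 - 1/18*155) + 1) = √((8/9 - 155/18) + 1) = √(-139/18 + 1) = √(-121/18) = 11*I*√2/6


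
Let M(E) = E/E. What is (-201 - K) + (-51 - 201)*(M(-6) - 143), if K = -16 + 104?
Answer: 35495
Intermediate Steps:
M(E) = 1
K = 88
(-201 - K) + (-51 - 201)*(M(-6) - 143) = (-201 - 1*88) + (-51 - 201)*(1 - 143) = (-201 - 88) - 252*(-142) = -289 + 35784 = 35495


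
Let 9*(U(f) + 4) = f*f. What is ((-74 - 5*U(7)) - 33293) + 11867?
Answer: -193565/9 ≈ -21507.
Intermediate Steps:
U(f) = -4 + f**2/9 (U(f) = -4 + (f*f)/9 = -4 + f**2/9)
((-74 - 5*U(7)) - 33293) + 11867 = ((-74 - 5*(-4 + (1/9)*7**2)) - 33293) + 11867 = ((-74 - 5*(-4 + (1/9)*49)) - 33293) + 11867 = ((-74 - 5*(-4 + 49/9)) - 33293) + 11867 = ((-74 - 5*13/9) - 33293) + 11867 = ((-74 - 65/9) - 33293) + 11867 = (-731/9 - 33293) + 11867 = -300368/9 + 11867 = -193565/9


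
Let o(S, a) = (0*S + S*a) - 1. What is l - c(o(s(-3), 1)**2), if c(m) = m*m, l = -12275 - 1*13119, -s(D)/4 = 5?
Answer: -219875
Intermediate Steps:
s(D) = -20 (s(D) = -4*5 = -20)
o(S, a) = -1 + S*a (o(S, a) = (0 + S*a) - 1 = S*a - 1 = -1 + S*a)
l = -25394 (l = -12275 - 13119 = -25394)
c(m) = m**2
l - c(o(s(-3), 1)**2) = -25394 - ((-1 - 20*1)**2)**2 = -25394 - ((-1 - 20)**2)**2 = -25394 - ((-21)**2)**2 = -25394 - 1*441**2 = -25394 - 1*194481 = -25394 - 194481 = -219875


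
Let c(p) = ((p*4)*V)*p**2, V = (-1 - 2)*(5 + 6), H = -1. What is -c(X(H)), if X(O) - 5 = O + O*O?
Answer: 16500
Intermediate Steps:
V = -33 (V = -3*11 = -33)
X(O) = 5 + O + O**2 (X(O) = 5 + (O + O*O) = 5 + (O + O**2) = 5 + O + O**2)
c(p) = -132*p**3 (c(p) = ((p*4)*(-33))*p**2 = ((4*p)*(-33))*p**2 = (-132*p)*p**2 = -132*p**3)
-c(X(H)) = -(-132)*(5 - 1 + (-1)**2)**3 = -(-132)*(5 - 1 + 1)**3 = -(-132)*5**3 = -(-132)*125 = -1*(-16500) = 16500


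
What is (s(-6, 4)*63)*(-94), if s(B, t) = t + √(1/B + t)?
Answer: -23688 - 987*√138 ≈ -35283.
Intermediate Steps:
s(B, t) = t + √(t + 1/B)
(s(-6, 4)*63)*(-94) = ((4 + √(4 + 1/(-6)))*63)*(-94) = ((4 + √(4 - ⅙))*63)*(-94) = ((4 + √(23/6))*63)*(-94) = ((4 + √138/6)*63)*(-94) = (252 + 21*√138/2)*(-94) = -23688 - 987*√138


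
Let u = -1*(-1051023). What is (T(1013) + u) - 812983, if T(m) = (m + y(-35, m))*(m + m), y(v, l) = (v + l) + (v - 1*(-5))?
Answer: 4211026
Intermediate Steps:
y(v, l) = 5 + l + 2*v (y(v, l) = (l + v) + (v + 5) = (l + v) + (5 + v) = 5 + l + 2*v)
T(m) = 2*m*(-65 + 2*m) (T(m) = (m + (5 + m + 2*(-35)))*(m + m) = (m + (5 + m - 70))*(2*m) = (m + (-65 + m))*(2*m) = (-65 + 2*m)*(2*m) = 2*m*(-65 + 2*m))
u = 1051023
(T(1013) + u) - 812983 = (2*1013*(-65 + 2*1013) + 1051023) - 812983 = (2*1013*(-65 + 2026) + 1051023) - 812983 = (2*1013*1961 + 1051023) - 812983 = (3972986 + 1051023) - 812983 = 5024009 - 812983 = 4211026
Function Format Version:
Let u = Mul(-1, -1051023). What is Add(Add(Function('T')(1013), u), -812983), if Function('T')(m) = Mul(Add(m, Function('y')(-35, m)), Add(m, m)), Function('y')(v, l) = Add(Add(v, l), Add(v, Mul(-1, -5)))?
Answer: 4211026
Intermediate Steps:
Function('y')(v, l) = Add(5, l, Mul(2, v)) (Function('y')(v, l) = Add(Add(l, v), Add(v, 5)) = Add(Add(l, v), Add(5, v)) = Add(5, l, Mul(2, v)))
Function('T')(m) = Mul(2, m, Add(-65, Mul(2, m))) (Function('T')(m) = Mul(Add(m, Add(5, m, Mul(2, -35))), Add(m, m)) = Mul(Add(m, Add(5, m, -70)), Mul(2, m)) = Mul(Add(m, Add(-65, m)), Mul(2, m)) = Mul(Add(-65, Mul(2, m)), Mul(2, m)) = Mul(2, m, Add(-65, Mul(2, m))))
u = 1051023
Add(Add(Function('T')(1013), u), -812983) = Add(Add(Mul(2, 1013, Add(-65, Mul(2, 1013))), 1051023), -812983) = Add(Add(Mul(2, 1013, Add(-65, 2026)), 1051023), -812983) = Add(Add(Mul(2, 1013, 1961), 1051023), -812983) = Add(Add(3972986, 1051023), -812983) = Add(5024009, -812983) = 4211026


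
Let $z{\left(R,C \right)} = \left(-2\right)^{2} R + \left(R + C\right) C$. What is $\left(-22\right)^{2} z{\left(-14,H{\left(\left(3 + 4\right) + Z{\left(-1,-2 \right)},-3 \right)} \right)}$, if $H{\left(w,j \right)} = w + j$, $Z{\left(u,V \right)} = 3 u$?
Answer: $-33396$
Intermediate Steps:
$H{\left(w,j \right)} = j + w$
$z{\left(R,C \right)} = 4 R + C \left(C + R\right)$ ($z{\left(R,C \right)} = 4 R + \left(C + R\right) C = 4 R + C \left(C + R\right)$)
$\left(-22\right)^{2} z{\left(-14,H{\left(\left(3 + 4\right) + Z{\left(-1,-2 \right)},-3 \right)} \right)} = \left(-22\right)^{2} \left(\left(-3 + \left(\left(3 + 4\right) + 3 \left(-1\right)\right)\right)^{2} + 4 \left(-14\right) + \left(-3 + \left(\left(3 + 4\right) + 3 \left(-1\right)\right)\right) \left(-14\right)\right) = 484 \left(\left(-3 + \left(7 - 3\right)\right)^{2} - 56 + \left(-3 + \left(7 - 3\right)\right) \left(-14\right)\right) = 484 \left(\left(-3 + 4\right)^{2} - 56 + \left(-3 + 4\right) \left(-14\right)\right) = 484 \left(1^{2} - 56 + 1 \left(-14\right)\right) = 484 \left(1 - 56 - 14\right) = 484 \left(-69\right) = -33396$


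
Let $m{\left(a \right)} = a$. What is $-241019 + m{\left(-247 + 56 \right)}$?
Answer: $-241210$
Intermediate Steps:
$-241019 + m{\left(-247 + 56 \right)} = -241019 + \left(-247 + 56\right) = -241019 - 191 = -241210$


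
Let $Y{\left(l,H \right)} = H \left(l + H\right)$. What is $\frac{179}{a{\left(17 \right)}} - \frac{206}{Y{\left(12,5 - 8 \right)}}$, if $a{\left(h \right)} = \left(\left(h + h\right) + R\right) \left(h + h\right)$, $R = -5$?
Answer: $\frac{207949}{26622} \approx 7.8112$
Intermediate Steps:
$a{\left(h \right)} = 2 h \left(-5 + 2 h\right)$ ($a{\left(h \right)} = \left(\left(h + h\right) - 5\right) \left(h + h\right) = \left(2 h - 5\right) 2 h = \left(-5 + 2 h\right) 2 h = 2 h \left(-5 + 2 h\right)$)
$Y{\left(l,H \right)} = H \left(H + l\right)$
$\frac{179}{a{\left(17 \right)}} - \frac{206}{Y{\left(12,5 - 8 \right)}} = \frac{179}{2 \cdot 17 \left(-5 + 2 \cdot 17\right)} - \frac{206}{\left(5 - 8\right) \left(\left(5 - 8\right) + 12\right)} = \frac{179}{2 \cdot 17 \left(-5 + 34\right)} - \frac{206}{\left(-3\right) \left(-3 + 12\right)} = \frac{179}{2 \cdot 17 \cdot 29} - \frac{206}{\left(-3\right) 9} = \frac{179}{986} - \frac{206}{-27} = 179 \cdot \frac{1}{986} - - \frac{206}{27} = \frac{179}{986} + \frac{206}{27} = \frac{207949}{26622}$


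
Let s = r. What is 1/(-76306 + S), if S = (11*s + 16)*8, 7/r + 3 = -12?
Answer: -15/1143286 ≈ -1.3120e-5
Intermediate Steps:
r = -7/15 (r = 7/(-3 - 12) = 7/(-15) = 7*(-1/15) = -7/15 ≈ -0.46667)
s = -7/15 ≈ -0.46667
S = 1304/15 (S = (11*(-7/15) + 16)*8 = (-77/15 + 16)*8 = (163/15)*8 = 1304/15 ≈ 86.933)
1/(-76306 + S) = 1/(-76306 + 1304/15) = 1/(-1143286/15) = -15/1143286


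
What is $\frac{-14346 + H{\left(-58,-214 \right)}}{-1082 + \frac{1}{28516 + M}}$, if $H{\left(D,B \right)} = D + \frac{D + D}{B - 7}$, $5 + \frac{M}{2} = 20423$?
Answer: $\frac{220759067136}{16583588723} \approx 13.312$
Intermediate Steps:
$M = 40836$ ($M = -10 + 2 \cdot 20423 = -10 + 40846 = 40836$)
$H{\left(D,B \right)} = D + \frac{2 D}{-7 + B}$
$\frac{-14346 + H{\left(-58,-214 \right)}}{-1082 + \frac{1}{28516 + M}} = \frac{-14346 - \frac{58 \left(-5 - 214\right)}{-7 - 214}}{-1082 + \frac{1}{28516 + 40836}} = \frac{-14346 - 58 \frac{1}{-221} \left(-219\right)}{-1082 + \frac{1}{69352}} = \frac{-14346 - \left(- \frac{58}{221}\right) \left(-219\right)}{-1082 + \frac{1}{69352}} = \frac{-14346 - \frac{12702}{221}}{- \frac{75038863}{69352}} = \left(- \frac{3183168}{221}\right) \left(- \frac{69352}{75038863}\right) = \frac{220759067136}{16583588723}$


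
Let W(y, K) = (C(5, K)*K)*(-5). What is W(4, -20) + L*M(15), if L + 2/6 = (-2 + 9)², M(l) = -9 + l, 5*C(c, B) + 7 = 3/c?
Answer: 164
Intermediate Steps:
C(c, B) = -7/5 + 3/(5*c) (C(c, B) = -7/5 + (3/c)/5 = -7/5 + 3/(5*c))
W(y, K) = 32*K/5 (W(y, K) = (((⅕)*(3 - 7*5)/5)*K)*(-5) = (((⅕)*(⅕)*(3 - 35))*K)*(-5) = (((⅕)*(⅕)*(-32))*K)*(-5) = -32*K/25*(-5) = 32*K/5)
L = 146/3 (L = -⅓ + (-2 + 9)² = -⅓ + 7² = -⅓ + 49 = 146/3 ≈ 48.667)
W(4, -20) + L*M(15) = (32/5)*(-20) + 146*(-9 + 15)/3 = -128 + (146/3)*6 = -128 + 292 = 164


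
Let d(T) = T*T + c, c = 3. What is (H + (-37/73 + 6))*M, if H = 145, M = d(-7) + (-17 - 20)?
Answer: 164790/73 ≈ 2257.4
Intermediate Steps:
d(T) = 3 + T² (d(T) = T*T + 3 = T² + 3 = 3 + T²)
M = 15 (M = (3 + (-7)²) + (-17 - 20) = (3 + 49) - 37 = 52 - 37 = 15)
(H + (-37/73 + 6))*M = (145 + (-37/73 + 6))*15 = (145 + 401/73)*15 = (10986/73)*15 = 164790/73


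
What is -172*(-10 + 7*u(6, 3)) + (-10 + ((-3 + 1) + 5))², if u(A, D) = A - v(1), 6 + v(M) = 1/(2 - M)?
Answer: -11475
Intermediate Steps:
v(M) = -6 + 1/(2 - M)
u(A, D) = 5 + A (u(A, D) = A - (11 - 6*1)/(-2 + 1) = A - (11 - 6)/(-1) = A - (-1)*5 = A - 1*(-5) = A + 5 = 5 + A)
-172*(-10 + 7*u(6, 3)) + (-10 + ((-3 + 1) + 5))² = -172*(-10 + 7*(5 + 6)) + (-10 + ((-3 + 1) + 5))² = -172*(-10 + 7*11) + (-10 + (-2 + 5))² = -172*(-10 + 77) + (-10 + 3)² = -172*67 + (-7)² = -11524 + 49 = -11475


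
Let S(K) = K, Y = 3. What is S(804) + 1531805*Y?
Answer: 4596219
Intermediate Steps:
S(804) + 1531805*Y = 804 + 1531805*3 = 804 + 4595415 = 4596219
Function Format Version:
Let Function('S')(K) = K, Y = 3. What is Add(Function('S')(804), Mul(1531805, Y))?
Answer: 4596219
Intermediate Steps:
Add(Function('S')(804), Mul(1531805, Y)) = Add(804, Mul(1531805, 3)) = Add(804, 4595415) = 4596219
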